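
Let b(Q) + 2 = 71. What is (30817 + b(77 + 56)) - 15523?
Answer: 15363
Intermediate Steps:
b(Q) = 69 (b(Q) = -2 + 71 = 69)
(30817 + b(77 + 56)) - 15523 = (30817 + 69) - 15523 = 30886 - 15523 = 15363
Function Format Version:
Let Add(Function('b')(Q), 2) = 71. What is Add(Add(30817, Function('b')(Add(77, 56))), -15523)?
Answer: 15363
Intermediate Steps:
Function('b')(Q) = 69 (Function('b')(Q) = Add(-2, 71) = 69)
Add(Add(30817, Function('b')(Add(77, 56))), -15523) = Add(Add(30817, 69), -15523) = Add(30886, -15523) = 15363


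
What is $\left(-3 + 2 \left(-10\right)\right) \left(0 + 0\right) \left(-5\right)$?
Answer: $0$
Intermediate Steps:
$\left(-3 + 2 \left(-10\right)\right) \left(0 + 0\right) \left(-5\right) = \left(-3 - 20\right) 0 \left(-5\right) = \left(-23\right) 0 = 0$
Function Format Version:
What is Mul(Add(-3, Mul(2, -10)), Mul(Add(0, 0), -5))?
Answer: 0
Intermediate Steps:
Mul(Add(-3, Mul(2, -10)), Mul(Add(0, 0), -5)) = Mul(Add(-3, -20), Mul(0, -5)) = Mul(-23, 0) = 0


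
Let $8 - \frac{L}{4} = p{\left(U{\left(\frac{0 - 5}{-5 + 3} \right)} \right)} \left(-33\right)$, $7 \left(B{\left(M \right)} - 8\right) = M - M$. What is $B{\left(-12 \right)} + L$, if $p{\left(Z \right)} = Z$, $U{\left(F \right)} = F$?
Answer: $370$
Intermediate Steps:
$B{\left(M \right)} = 8$ ($B{\left(M \right)} = 8 + \frac{M - M}{7} = 8 + \frac{1}{7} \cdot 0 = 8 + 0 = 8$)
$L = 362$ ($L = 32 - 4 \frac{0 - 5}{-5 + 3} \left(-33\right) = 32 - 4 - \frac{5}{-2} \left(-33\right) = 32 - 4 \left(-5\right) \left(- \frac{1}{2}\right) \left(-33\right) = 32 - 4 \cdot \frac{5}{2} \left(-33\right) = 32 - -330 = 32 + 330 = 362$)
$B{\left(-12 \right)} + L = 8 + 362 = 370$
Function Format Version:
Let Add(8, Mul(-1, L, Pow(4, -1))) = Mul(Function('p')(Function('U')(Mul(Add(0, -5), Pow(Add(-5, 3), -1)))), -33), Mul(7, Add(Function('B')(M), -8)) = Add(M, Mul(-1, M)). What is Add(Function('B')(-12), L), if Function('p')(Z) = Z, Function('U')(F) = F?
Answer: 370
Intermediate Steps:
Function('B')(M) = 8 (Function('B')(M) = Add(8, Mul(Rational(1, 7), Add(M, Mul(-1, M)))) = Add(8, Mul(Rational(1, 7), 0)) = Add(8, 0) = 8)
L = 362 (L = Add(32, Mul(-4, Mul(Mul(Add(0, -5), Pow(Add(-5, 3), -1)), -33))) = Add(32, Mul(-4, Mul(Mul(-5, Pow(-2, -1)), -33))) = Add(32, Mul(-4, Mul(Mul(-5, Rational(-1, 2)), -33))) = Add(32, Mul(-4, Mul(Rational(5, 2), -33))) = Add(32, Mul(-4, Rational(-165, 2))) = Add(32, 330) = 362)
Add(Function('B')(-12), L) = Add(8, 362) = 370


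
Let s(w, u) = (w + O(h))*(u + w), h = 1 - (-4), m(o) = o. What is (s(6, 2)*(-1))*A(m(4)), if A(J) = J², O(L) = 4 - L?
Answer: -640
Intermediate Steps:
h = 5 (h = 1 - 1*(-4) = 1 + 4 = 5)
s(w, u) = (-1 + w)*(u + w) (s(w, u) = (w + (4 - 1*5))*(u + w) = (w + (4 - 5))*(u + w) = (w - 1)*(u + w) = (-1 + w)*(u + w))
(s(6, 2)*(-1))*A(m(4)) = ((6² - 1*2 - 1*6 + 2*6)*(-1))*4² = ((36 - 2 - 6 + 12)*(-1))*16 = (40*(-1))*16 = -40*16 = -640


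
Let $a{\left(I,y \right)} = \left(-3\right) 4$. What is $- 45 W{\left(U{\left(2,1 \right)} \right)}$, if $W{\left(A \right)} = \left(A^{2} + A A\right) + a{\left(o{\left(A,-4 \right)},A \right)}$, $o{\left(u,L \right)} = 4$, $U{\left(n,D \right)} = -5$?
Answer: $-1710$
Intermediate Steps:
$a{\left(I,y \right)} = -12$
$W{\left(A \right)} = -12 + 2 A^{2}$ ($W{\left(A \right)} = \left(A^{2} + A A\right) - 12 = \left(A^{2} + A^{2}\right) - 12 = 2 A^{2} - 12 = -12 + 2 A^{2}$)
$- 45 W{\left(U{\left(2,1 \right)} \right)} = - 45 \left(-12 + 2 \left(-5\right)^{2}\right) = - 45 \left(-12 + 2 \cdot 25\right) = - 45 \left(-12 + 50\right) = \left(-45\right) 38 = -1710$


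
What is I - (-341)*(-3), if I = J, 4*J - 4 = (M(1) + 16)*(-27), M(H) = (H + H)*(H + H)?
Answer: -1157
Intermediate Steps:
M(H) = 4*H² (M(H) = (2*H)*(2*H) = 4*H²)
J = -134 (J = 1 + ((4*1² + 16)*(-27))/4 = 1 + ((4*1 + 16)*(-27))/4 = 1 + ((4 + 16)*(-27))/4 = 1 + (20*(-27))/4 = 1 + (¼)*(-540) = 1 - 135 = -134)
I = -134
I - (-341)*(-3) = -134 - (-341)*(-3) = -134 - 1*1023 = -134 - 1023 = -1157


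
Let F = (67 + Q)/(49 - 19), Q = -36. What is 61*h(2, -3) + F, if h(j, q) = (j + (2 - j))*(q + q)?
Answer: -21929/30 ≈ -730.97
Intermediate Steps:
h(j, q) = 4*q (h(j, q) = 2*(2*q) = 4*q)
F = 31/30 (F = (67 - 36)/(49 - 19) = 31/30 ≈ 1.0333)
61*h(2, -3) + F = 61*(4*(-3)) + 31/30 = 61*(-12) + 31/30 = -732 + 31/30 = -21929/30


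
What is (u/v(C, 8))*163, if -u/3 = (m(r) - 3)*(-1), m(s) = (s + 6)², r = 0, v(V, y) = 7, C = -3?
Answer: 16137/7 ≈ 2305.3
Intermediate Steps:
m(s) = (6 + s)²
u = 99 (u = -3*((6 + 0)² - 3)*(-1) = -3*(6² - 3)*(-1) = -3*(36 - 3)*(-1) = -99*(-1) = -3*(-33) = 99)
(u/v(C, 8))*163 = (99/7)*163 = 16137/7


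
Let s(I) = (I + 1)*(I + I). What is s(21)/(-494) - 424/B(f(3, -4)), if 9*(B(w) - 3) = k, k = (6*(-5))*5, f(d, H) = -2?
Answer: 295242/10127 ≈ 29.154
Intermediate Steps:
s(I) = 2*I*(1 + I) (s(I) = (1 + I)*(2*I) = 2*I*(1 + I))
k = -150 (k = -30*5 = -150)
B(w) = -41/3 (B(w) = 3 + (1/9)*(-150) = 3 - 50/3 = -41/3)
s(21)/(-494) - 424/B(f(3, -4)) = (2*21*(1 + 21))/(-494) - 424/(-41/3) = (2*21*22)*(-1/494) - 424*(-3/41) = 924*(-1/494) + 1272/41 = -462/247 + 1272/41 = 295242/10127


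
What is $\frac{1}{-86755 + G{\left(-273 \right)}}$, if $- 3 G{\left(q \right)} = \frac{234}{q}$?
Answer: $- \frac{7}{607283} \approx -1.1527 \cdot 10^{-5}$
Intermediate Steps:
$G{\left(q \right)} = - \frac{78}{q}$ ($G{\left(q \right)} = - \frac{234 \frac{1}{q}}{3} = - \frac{78}{q}$)
$\frac{1}{-86755 + G{\left(-273 \right)}} = \frac{1}{-86755 - \frac{78}{-273}} = \frac{1}{-86755 - - \frac{2}{7}} = \frac{1}{-86755 + \frac{2}{7}} = \frac{1}{- \frac{607283}{7}} = - \frac{7}{607283}$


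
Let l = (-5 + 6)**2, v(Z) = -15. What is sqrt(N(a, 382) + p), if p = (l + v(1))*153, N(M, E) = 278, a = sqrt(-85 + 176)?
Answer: 2*I*sqrt(466) ≈ 43.174*I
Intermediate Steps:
a = sqrt(91) ≈ 9.5394
l = 1 (l = 1**2 = 1)
p = -2142 (p = (1 - 15)*153 = -14*153 = -2142)
sqrt(N(a, 382) + p) = sqrt(278 - 2142) = sqrt(-1864) = 2*I*sqrt(466)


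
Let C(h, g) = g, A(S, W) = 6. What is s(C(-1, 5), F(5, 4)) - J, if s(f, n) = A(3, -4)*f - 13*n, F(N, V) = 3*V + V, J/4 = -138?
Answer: 374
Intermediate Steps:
J = -552 (J = 4*(-138) = -552)
F(N, V) = 4*V
s(f, n) = -13*n + 6*f (s(f, n) = 6*f - 13*n = -13*n + 6*f)
s(C(-1, 5), F(5, 4)) - J = (-52*4 + 6*5) - 1*(-552) = (-13*16 + 30) + 552 = (-208 + 30) + 552 = -178 + 552 = 374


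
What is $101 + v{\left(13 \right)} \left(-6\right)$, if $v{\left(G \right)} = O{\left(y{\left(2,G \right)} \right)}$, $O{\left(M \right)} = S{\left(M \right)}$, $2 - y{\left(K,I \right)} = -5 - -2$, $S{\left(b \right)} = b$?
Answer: $71$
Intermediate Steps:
$y{\left(K,I \right)} = 5$ ($y{\left(K,I \right)} = 2 - \left(-5 - -2\right) = 2 - \left(-5 + 2\right) = 2 - -3 = 2 + 3 = 5$)
$O{\left(M \right)} = M$
$v{\left(G \right)} = 5$
$101 + v{\left(13 \right)} \left(-6\right) = 101 + 5 \left(-6\right) = 101 - 30 = 71$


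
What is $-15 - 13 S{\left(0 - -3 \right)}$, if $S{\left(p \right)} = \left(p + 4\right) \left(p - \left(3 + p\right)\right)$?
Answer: $258$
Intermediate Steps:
$S{\left(p \right)} = -12 - 3 p$ ($S{\left(p \right)} = \left(4 + p\right) \left(-3\right) = -12 - 3 p$)
$-15 - 13 S{\left(0 - -3 \right)} = -15 - 13 \left(-12 - 3 \left(0 - -3\right)\right) = -15 - 13 \left(-12 - 3 \left(0 + 3\right)\right) = -15 - 13 \left(-12 - 9\right) = -15 - -273 = -15 + 273 = 258$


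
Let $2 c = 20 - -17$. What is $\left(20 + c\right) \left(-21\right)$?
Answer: $- \frac{1617}{2} \approx -808.5$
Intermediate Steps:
$c = \frac{37}{2}$ ($c = \frac{20 - -17}{2} = \frac{20 + 17}{2} = \frac{1}{2} \cdot 37 = \frac{37}{2} \approx 18.5$)
$\left(20 + c\right) \left(-21\right) = \left(20 + \frac{37}{2}\right) \left(-21\right) = \frac{77}{2} \left(-21\right) = - \frac{1617}{2}$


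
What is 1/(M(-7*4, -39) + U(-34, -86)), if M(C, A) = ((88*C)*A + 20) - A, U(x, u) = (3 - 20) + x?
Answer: 1/96104 ≈ 1.0405e-5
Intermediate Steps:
U(x, u) = -17 + x
M(C, A) = 20 - A + 88*A*C (M(C, A) = (88*A*C + 20) - A = (20 + 88*A*C) - A = 20 - A + 88*A*C)
1/(M(-7*4, -39) + U(-34, -86)) = 1/((20 - 1*(-39) + 88*(-39)*(-7*4)) + (-17 - 34)) = 1/((20 + 39 + 88*(-39)*(-28)) - 51) = 1/((20 + 39 + 96096) - 51) = 1/(96155 - 51) = 1/96104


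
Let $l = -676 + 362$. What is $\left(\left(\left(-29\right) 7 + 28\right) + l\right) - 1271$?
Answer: $-1760$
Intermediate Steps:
$l = -314$
$\left(\left(\left(-29\right) 7 + 28\right) + l\right) - 1271 = \left(\left(\left(-29\right) 7 + 28\right) - 314\right) - 1271 = \left(\left(-203 + 28\right) - 314\right) - 1271 = \left(-175 - 314\right) - 1271 = -489 - 1271 = -1760$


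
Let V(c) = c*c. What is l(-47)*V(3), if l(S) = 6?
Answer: 54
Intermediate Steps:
V(c) = c**2
l(-47)*V(3) = 6*3**2 = 6*9 = 54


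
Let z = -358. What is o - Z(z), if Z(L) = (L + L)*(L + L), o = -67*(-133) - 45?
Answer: -503790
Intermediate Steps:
o = 8866 (o = 8911 - 45 = 8866)
Z(L) = 4*L**2 (Z(L) = (2*L)*(2*L) = 4*L**2)
o - Z(z) = 8866 - 4*(-358)**2 = 8866 - 4*128164 = 8866 - 1*512656 = 8866 - 512656 = -503790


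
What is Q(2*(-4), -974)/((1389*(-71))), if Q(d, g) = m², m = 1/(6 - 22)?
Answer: -1/25246464 ≈ -3.9610e-8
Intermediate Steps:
m = -1/16 (m = 1/(-16) = -1/16 ≈ -0.062500)
Q(d, g) = 1/256 (Q(d, g) = (-1/16)² = 1/256)
Q(2*(-4), -974)/((1389*(-71))) = 1/(256*((1389*(-71)))) = (1/256)/(-98619) = (1/256)*(-1/98619) = -1/25246464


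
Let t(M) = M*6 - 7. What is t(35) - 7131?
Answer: -6928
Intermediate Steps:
t(M) = -7 + 6*M (t(M) = 6*M - 7 = -7 + 6*M)
t(35) - 7131 = (-7 + 6*35) - 7131 = (-7 + 210) - 7131 = 203 - 7131 = -6928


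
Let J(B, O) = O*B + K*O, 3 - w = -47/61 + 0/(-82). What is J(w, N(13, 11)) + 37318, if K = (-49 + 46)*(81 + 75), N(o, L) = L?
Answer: 1964900/61 ≈ 32211.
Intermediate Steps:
K = -468 (K = -3*156 = -468)
w = 230/61 (w = 3 - (-47/61 + 0/(-82)) = 3 - (-47*1/61 + 0*(-1/82)) = 3 - (-47/61 + 0) = 3 - 1*(-47/61) = 3 + 47/61 = 230/61 ≈ 3.7705)
J(B, O) = -468*O + B*O (J(B, O) = O*B - 468*O = B*O - 468*O = -468*O + B*O)
J(w, N(13, 11)) + 37318 = 11*(-468 + 230/61) + 37318 = 11*(-28318/61) + 37318 = -311498/61 + 37318 = 1964900/61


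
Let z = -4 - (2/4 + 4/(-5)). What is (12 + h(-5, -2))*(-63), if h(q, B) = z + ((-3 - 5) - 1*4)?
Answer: 2331/10 ≈ 233.10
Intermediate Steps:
z = -37/10 (z = -4 - (2*(¼) + 4*(-⅕)) = -4 - (½ - ⅘) = -4 - 1*(-3/10) = -4 + 3/10 = -37/10 ≈ -3.7000)
h(q, B) = -157/10 (h(q, B) = -37/10 + ((-3 - 5) - 1*4) = -37/10 + (-8 - 4) = -37/10 - 12 = -157/10)
(12 + h(-5, -2))*(-63) = (12 - 157/10)*(-63) = -37/10*(-63) = 2331/10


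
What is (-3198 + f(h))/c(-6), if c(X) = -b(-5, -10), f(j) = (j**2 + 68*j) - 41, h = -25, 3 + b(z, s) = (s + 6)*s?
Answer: 4314/37 ≈ 116.59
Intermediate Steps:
b(z, s) = -3 + s*(6 + s) (b(z, s) = -3 + (s + 6)*s = -3 + (6 + s)*s = -3 + s*(6 + s))
f(j) = -41 + j**2 + 68*j
c(X) = -37 (c(X) = -(-3 + (-10)**2 + 6*(-10)) = -(-3 + 100 - 60) = -1*37 = -37)
(-3198 + f(h))/c(-6) = (-3198 + (-41 + (-25)**2 + 68*(-25)))/(-37) = (-3198 + (-41 + 625 - 1700))*(-1/37) = (-3198 - 1116)*(-1/37) = -4314*(-1/37) = 4314/37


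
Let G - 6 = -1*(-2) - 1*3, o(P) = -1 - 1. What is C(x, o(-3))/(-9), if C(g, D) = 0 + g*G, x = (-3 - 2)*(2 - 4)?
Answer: -50/9 ≈ -5.5556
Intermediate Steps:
o(P) = -2
G = 5 (G = 6 + (-1*(-2) - 1*3) = 6 + (2 - 3) = 6 - 1 = 5)
x = 10 (x = -5*(-2) = 10)
C(g, D) = 5*g (C(g, D) = 0 + g*5 = 0 + 5*g = 5*g)
C(x, o(-3))/(-9) = (5*10)/(-9) = 50*(-⅑) = -50/9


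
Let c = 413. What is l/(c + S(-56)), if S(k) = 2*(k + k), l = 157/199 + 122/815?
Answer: 152233/30652965 ≈ 0.0049663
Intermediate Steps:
l = 152233/162185 (l = 157*(1/199) + 122*(1/815) = 157/199 + 122/815 = 152233/162185 ≈ 0.93864)
S(k) = 4*k (S(k) = 2*(2*k) = 4*k)
l/(c + S(-56)) = (152233/162185)/(413 + 4*(-56)) = (152233/162185)/(413 - 224) = (152233/162185)/189 = (1/189)*(152233/162185) = 152233/30652965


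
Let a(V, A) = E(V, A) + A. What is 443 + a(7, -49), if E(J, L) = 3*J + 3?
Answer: 418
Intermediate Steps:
E(J, L) = 3 + 3*J
a(V, A) = 3 + A + 3*V (a(V, A) = (3 + 3*V) + A = 3 + A + 3*V)
443 + a(7, -49) = 443 + (3 - 49 + 3*7) = 443 + (3 - 49 + 21) = 443 - 25 = 418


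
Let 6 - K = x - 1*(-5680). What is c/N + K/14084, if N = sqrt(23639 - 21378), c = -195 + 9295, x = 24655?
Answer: -30329/14084 + 1300*sqrt(2261)/323 ≈ 189.22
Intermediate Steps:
c = 9100
N = sqrt(2261) ≈ 47.550
K = -30329 (K = 6 - (24655 - 1*(-5680)) = 6 - (24655 + 5680) = 6 - 1*30335 = 6 - 30335 = -30329)
c/N + K/14084 = 9100/(sqrt(2261)) - 30329/14084 = 9100*(sqrt(2261)/2261) - 30329*1/14084 = 1300*sqrt(2261)/323 - 30329/14084 = -30329/14084 + 1300*sqrt(2261)/323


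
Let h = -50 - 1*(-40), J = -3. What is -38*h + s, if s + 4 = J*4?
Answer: 364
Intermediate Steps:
h = -10 (h = -50 + 40 = -10)
s = -16 (s = -4 - 3*4 = -4 - 12 = -16)
-38*h + s = -38*(-10) - 16 = 380 - 16 = 364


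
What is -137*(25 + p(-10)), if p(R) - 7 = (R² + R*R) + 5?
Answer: -32469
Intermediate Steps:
p(R) = 12 + 2*R² (p(R) = 7 + ((R² + R*R) + 5) = 7 + ((R² + R²) + 5) = 7 + (2*R² + 5) = 7 + (5 + 2*R²) = 12 + 2*R²)
-137*(25 + p(-10)) = -137*(25 + (12 + 2*(-10)²)) = -137*(25 + (12 + 2*100)) = -137*(25 + (12 + 200)) = -137*(25 + 212) = -137*237 = -32469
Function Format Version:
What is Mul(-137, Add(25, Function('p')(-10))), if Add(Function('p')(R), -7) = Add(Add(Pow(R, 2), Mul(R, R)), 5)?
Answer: -32469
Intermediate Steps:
Function('p')(R) = Add(12, Mul(2, Pow(R, 2))) (Function('p')(R) = Add(7, Add(Add(Pow(R, 2), Mul(R, R)), 5)) = Add(7, Add(Add(Pow(R, 2), Pow(R, 2)), 5)) = Add(7, Add(Mul(2, Pow(R, 2)), 5)) = Add(7, Add(5, Mul(2, Pow(R, 2)))) = Add(12, Mul(2, Pow(R, 2))))
Mul(-137, Add(25, Function('p')(-10))) = Mul(-137, Add(25, Add(12, Mul(2, Pow(-10, 2))))) = Mul(-137, Add(25, Add(12, Mul(2, 100)))) = Mul(-137, Add(25, Add(12, 200))) = Mul(-137, Add(25, 212)) = Mul(-137, 237) = -32469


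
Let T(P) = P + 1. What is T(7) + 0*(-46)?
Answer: 8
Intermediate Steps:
T(P) = 1 + P
T(7) + 0*(-46) = (1 + 7) + 0*(-46) = 8 + 0 = 8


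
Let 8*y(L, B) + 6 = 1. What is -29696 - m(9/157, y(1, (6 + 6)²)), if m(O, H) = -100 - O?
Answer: -4646563/157 ≈ -29596.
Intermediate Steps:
y(L, B) = -5/8 (y(L, B) = -¾ + (⅛)*1 = -¾ + ⅛ = -5/8)
-29696 - m(9/157, y(1, (6 + 6)²)) = -29696 - (-100 - 9/157) = -29696 - 1*(-15709/157) = -29696 + 15709/157 = -4646563/157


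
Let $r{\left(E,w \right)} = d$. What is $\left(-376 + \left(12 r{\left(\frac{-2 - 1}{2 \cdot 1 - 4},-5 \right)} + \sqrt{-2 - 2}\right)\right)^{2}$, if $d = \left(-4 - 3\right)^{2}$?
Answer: $44940 + 848 i \approx 44940.0 + 848.0 i$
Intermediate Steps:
$d = 49$ ($d = \left(-7\right)^{2} = 49$)
$r{\left(E,w \right)} = 49$
$\left(-376 + \left(12 r{\left(\frac{-2 - 1}{2 \cdot 1 - 4},-5 \right)} + \sqrt{-2 - 2}\right)\right)^{2} = \left(-376 + \left(12 \cdot 49 + \sqrt{-2 - 2}\right)\right)^{2} = \left(-376 + \left(588 + \sqrt{-4}\right)\right)^{2} = \left(-376 + \left(588 + 2 i\right)\right)^{2} = \left(212 + 2 i\right)^{2}$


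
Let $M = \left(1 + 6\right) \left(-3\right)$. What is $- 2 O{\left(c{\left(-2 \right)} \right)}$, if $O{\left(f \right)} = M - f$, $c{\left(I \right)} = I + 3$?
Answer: $44$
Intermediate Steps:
$M = -21$ ($M = 7 \left(-3\right) = -21$)
$c{\left(I \right)} = 3 + I$
$O{\left(f \right)} = -21 - f$
$- 2 O{\left(c{\left(-2 \right)} \right)} = - 2 \left(-21 - \left(3 - 2\right)\right) = - 2 \left(-21 - 1\right) = \left(-2\right) \left(-22\right) = 44$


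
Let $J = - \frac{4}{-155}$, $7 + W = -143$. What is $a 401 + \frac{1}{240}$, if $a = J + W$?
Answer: $- \frac{447438977}{7440} \approx -60140.0$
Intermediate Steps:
$W = -150$ ($W = -7 - 143 = -150$)
$J = \frac{4}{155}$ ($J = \left(-4\right) \left(- \frac{1}{155}\right) = \frac{4}{155} \approx 0.025806$)
$a = - \frac{23246}{155}$ ($a = \frac{4}{155} - 150 = - \frac{23246}{155} \approx -149.97$)
$a 401 + \frac{1}{240} = \left(- \frac{23246}{155}\right) 401 + \frac{1}{240} = - \frac{9321646}{155} + \frac{1}{240} = - \frac{447438977}{7440}$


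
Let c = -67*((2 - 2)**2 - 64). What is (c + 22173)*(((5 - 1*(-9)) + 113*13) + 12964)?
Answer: 382282067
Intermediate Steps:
c = 4288 (c = -67*(0**2 - 64) = -67*(0 - 64) = -67*(-64) = 4288)
(c + 22173)*(((5 - 1*(-9)) + 113*13) + 12964) = (4288 + 22173)*(((5 - 1*(-9)) + 113*13) + 12964) = 26461*(((5 + 9) + 1469) + 12964) = 26461*((14 + 1469) + 12964) = 26461*(1483 + 12964) = 26461*14447 = 382282067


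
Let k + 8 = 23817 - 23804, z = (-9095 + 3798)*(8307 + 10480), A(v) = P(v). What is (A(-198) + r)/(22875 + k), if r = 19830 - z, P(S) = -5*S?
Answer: 99535559/22880 ≈ 4350.3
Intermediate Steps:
A(v) = -5*v
z = -99514739 (z = -5297*18787 = -99514739)
r = 99534569 (r = 19830 - 1*(-99514739) = 19830 + 99514739 = 99534569)
k = 5 (k = -8 + (23817 - 23804) = -8 + 13 = 5)
(A(-198) + r)/(22875 + k) = (-5*(-198) + 99534569)/(22875 + 5) = (990 + 99534569)/22880 = 99535559*(1/22880) = 99535559/22880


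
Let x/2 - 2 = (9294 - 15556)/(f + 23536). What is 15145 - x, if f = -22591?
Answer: 14320769/945 ≈ 15154.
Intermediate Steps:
x = -8744/945 (x = 4 + 2*((9294 - 15556)/(-22591 + 23536)) = 4 + 2*(-6262/945) = 4 - 12524/945 = -8744/945 ≈ -9.2529)
15145 - x = 15145 - 1*(-8744/945) = 15145 + 8744/945 = 14320769/945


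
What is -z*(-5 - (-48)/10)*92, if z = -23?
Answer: -2116/5 ≈ -423.20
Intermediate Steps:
-z*(-5 - (-48)/10)*92 = -(-23*(-5 - (-48)/10))*92 = -(-23*(-5 - 1*(-24/5)))*92 = -(-23*(-5 + 24/5))*92 = -(-23*(-⅕))*92 = -23*92/5 = -1*2116/5 = -2116/5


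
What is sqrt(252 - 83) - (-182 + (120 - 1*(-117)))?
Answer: -42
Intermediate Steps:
sqrt(252 - 83) - (-182 + (120 - 1*(-117))) = sqrt(169) - (-182 + (120 + 117)) = 13 - (-182 + 237) = 13 - 1*55 = 13 - 55 = -42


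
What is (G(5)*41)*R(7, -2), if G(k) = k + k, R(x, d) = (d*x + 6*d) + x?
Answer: -7790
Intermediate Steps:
R(x, d) = x + 6*d + d*x (R(x, d) = (6*d + d*x) + x = x + 6*d + d*x)
G(k) = 2*k
(G(5)*41)*R(7, -2) = ((2*5)*41)*(7 + 6*(-2) - 2*7) = (10*41)*(7 - 12 - 14) = 410*(-19) = -7790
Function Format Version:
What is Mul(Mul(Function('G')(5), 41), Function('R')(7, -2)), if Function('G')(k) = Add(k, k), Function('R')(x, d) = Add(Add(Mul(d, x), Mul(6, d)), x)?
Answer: -7790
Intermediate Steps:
Function('R')(x, d) = Add(x, Mul(6, d), Mul(d, x)) (Function('R')(x, d) = Add(Add(Mul(6, d), Mul(d, x)), x) = Add(x, Mul(6, d), Mul(d, x)))
Function('G')(k) = Mul(2, k)
Mul(Mul(Function('G')(5), 41), Function('R')(7, -2)) = Mul(Mul(Mul(2, 5), 41), Add(7, Mul(6, -2), Mul(-2, 7))) = Mul(Mul(10, 41), Add(7, -12, -14)) = Mul(410, -19) = -7790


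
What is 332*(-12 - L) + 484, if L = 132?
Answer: -47324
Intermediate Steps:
332*(-12 - L) + 484 = 332*(-12 - 1*132) + 484 = 332*(-12 - 132) + 484 = 332*(-144) + 484 = -47808 + 484 = -47324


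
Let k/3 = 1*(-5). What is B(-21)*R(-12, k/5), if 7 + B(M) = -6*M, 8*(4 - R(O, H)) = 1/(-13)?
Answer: 49623/104 ≈ 477.14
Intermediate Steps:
k = -15 (k = 3*(1*(-5)) = 3*(-5) = -15)
R(O, H) = 417/104 (R(O, H) = 4 - 1/8/(-13) = 4 - 1/8*(-1/13) = 4 + 1/104 = 417/104)
B(M) = -7 - 6*M
B(-21)*R(-12, k/5) = (-7 - 6*(-21))*(417/104) = (-7 + 126)*(417/104) = 119*(417/104) = 49623/104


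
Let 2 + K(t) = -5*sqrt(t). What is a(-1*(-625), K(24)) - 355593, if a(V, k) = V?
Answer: -354968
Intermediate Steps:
K(t) = -2 - 5*sqrt(t)
a(-1*(-625), K(24)) - 355593 = -1*(-625) - 355593 = 625 - 355593 = -354968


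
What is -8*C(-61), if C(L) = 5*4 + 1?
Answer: -168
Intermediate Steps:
C(L) = 21 (C(L) = 20 + 1 = 21)
-8*C(-61) = -8*21 = -168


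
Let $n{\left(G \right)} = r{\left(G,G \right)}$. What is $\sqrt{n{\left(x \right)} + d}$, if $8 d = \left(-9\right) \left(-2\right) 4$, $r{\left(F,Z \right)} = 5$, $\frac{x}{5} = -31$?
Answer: $\sqrt{14} \approx 3.7417$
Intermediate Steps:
$x = -155$ ($x = 5 \left(-31\right) = -155$)
$d = 9$ ($d = \frac{\left(-9\right) \left(-2\right) 4}{8} = \frac{18 \cdot 4}{8} = \frac{1}{8} \cdot 72 = 9$)
$n{\left(G \right)} = 5$
$\sqrt{n{\left(x \right)} + d} = \sqrt{5 + 9} = \sqrt{14}$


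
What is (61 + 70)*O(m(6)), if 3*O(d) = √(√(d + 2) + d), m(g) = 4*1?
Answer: 131*√(4 + √6)/3 ≈ 110.90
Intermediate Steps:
m(g) = 4
O(d) = √(d + √(2 + d))/3 (O(d) = √(√(d + 2) + d)/3 = √(√(2 + d) + d)/3 = √(d + √(2 + d))/3)
(61 + 70)*O(m(6)) = (61 + 70)*(√(4 + √(2 + 4))/3) = 131*(√(4 + √6)/3) = 131*√(4 + √6)/3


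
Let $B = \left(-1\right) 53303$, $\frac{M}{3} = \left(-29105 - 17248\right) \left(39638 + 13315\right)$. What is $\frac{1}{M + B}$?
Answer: $- \frac{1}{7363644530} \approx -1.358 \cdot 10^{-10}$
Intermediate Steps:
$M = -7363591227$ ($M = 3 \left(-29105 - 17248\right) \left(39638 + 13315\right) = 3 \left(-29105 - 17248\right) 52953 = 3 \left(\left(-46353\right) 52953\right) = 3 \left(-2454530409\right) = -7363591227$)
$B = -53303$
$\frac{1}{M + B} = \frac{1}{-7363591227 - 53303} = \frac{1}{-7363644530} = - \frac{1}{7363644530}$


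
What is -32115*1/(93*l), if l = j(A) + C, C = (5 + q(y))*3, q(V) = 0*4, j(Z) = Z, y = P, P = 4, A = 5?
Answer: -2141/124 ≈ -17.266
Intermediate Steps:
y = 4
q(V) = 0
C = 15 (C = (5 + 0)*3 = 5*3 = 15)
l = 20 (l = 5 + 15 = 20)
-32115*1/(93*l) = -32115/(-3*(-31)*20) = -32115/(93*20) = -32115/1860 = -32115*1/1860 = -2141/124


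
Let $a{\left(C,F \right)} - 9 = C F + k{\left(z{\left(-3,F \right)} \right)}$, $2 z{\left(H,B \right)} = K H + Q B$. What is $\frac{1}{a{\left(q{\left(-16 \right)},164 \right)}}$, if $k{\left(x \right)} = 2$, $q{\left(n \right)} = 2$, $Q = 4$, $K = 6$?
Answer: $\frac{1}{339} \approx 0.0029499$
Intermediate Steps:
$z{\left(H,B \right)} = 2 B + 3 H$ ($z{\left(H,B \right)} = \frac{6 H + 4 B}{2} = \frac{4 B + 6 H}{2} = 2 B + 3 H$)
$a{\left(C,F \right)} = 11 + C F$ ($a{\left(C,F \right)} = 9 + \left(C F + 2\right) = 9 + \left(2 + C F\right) = 11 + C F$)
$\frac{1}{a{\left(q{\left(-16 \right)},164 \right)}} = \frac{1}{11 + 2 \cdot 164} = \frac{1}{11 + 328} = \frac{1}{339}$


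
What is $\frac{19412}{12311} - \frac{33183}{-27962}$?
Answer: $\frac{951314257}{344240182} \approx 2.7635$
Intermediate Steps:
$\frac{19412}{12311} - \frac{33183}{-27962} = 19412 \cdot \frac{1}{12311} - - \frac{33183}{27962} = \frac{19412}{12311} + \frac{33183}{27962} = \frac{951314257}{344240182}$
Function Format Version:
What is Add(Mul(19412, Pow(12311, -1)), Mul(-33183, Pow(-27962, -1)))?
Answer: Rational(951314257, 344240182) ≈ 2.7635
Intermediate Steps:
Add(Mul(19412, Pow(12311, -1)), Mul(-33183, Pow(-27962, -1))) = Add(Mul(19412, Rational(1, 12311)), Mul(-33183, Rational(-1, 27962))) = Add(Rational(19412, 12311), Rational(33183, 27962)) = Rational(951314257, 344240182)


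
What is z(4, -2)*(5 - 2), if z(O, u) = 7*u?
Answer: -42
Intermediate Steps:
z(4, -2)*(5 - 2) = (7*(-2))*(5 - 2) = -14*3 = -42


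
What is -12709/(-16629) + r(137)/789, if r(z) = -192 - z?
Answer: 1518820/4373427 ≈ 0.34728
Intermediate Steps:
-12709/(-16629) + r(137)/789 = -12709/(-16629) + (-192 - 1*137)/789 = -12709*(-1/16629) + (-192 - 137)*(1/789) = 12709/16629 - 329*1/789 = 12709/16629 - 329/789 = 1518820/4373427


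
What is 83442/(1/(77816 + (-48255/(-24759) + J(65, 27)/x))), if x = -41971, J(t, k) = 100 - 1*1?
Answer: 749729119538951744/115462221 ≈ 6.4933e+9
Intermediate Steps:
J(t, k) = 99 (J(t, k) = 100 - 1 = 99)
83442/(1/(77816 + (-48255/(-24759) + J(65, 27)/x))) = 83442/(1/(77816 + (-48255/(-24759) + 99/(-41971)))) = 83442/(1/(77816 + (-48255*(-1/24759) + 99*(-1/41971)))) = 83442/(1/(77816 + (16085/8253 - 99/41971))) = 83442/(1/(77816 + 674286488/346386663)) = 83442/(1/(26955098854496/346386663)) = 83442/(346386663/26955098854496) = 83442*(26955098854496/346386663) = 749729119538951744/115462221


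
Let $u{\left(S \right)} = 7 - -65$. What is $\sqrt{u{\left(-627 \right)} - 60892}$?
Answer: $2 i \sqrt{15205} \approx 246.62 i$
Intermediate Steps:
$u{\left(S \right)} = 72$ ($u{\left(S \right)} = 7 + 65 = 72$)
$\sqrt{u{\left(-627 \right)} - 60892} = \sqrt{72 - 60892} = \sqrt{-60820} = 2 i \sqrt{15205}$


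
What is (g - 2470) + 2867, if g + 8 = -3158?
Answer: -2769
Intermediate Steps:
g = -3166 (g = -8 - 3158 = -3166)
(g - 2470) + 2867 = (-3166 - 2470) + 2867 = -5636 + 2867 = -2769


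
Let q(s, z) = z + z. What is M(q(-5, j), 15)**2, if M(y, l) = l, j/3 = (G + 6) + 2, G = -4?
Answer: 225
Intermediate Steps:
j = 12 (j = 3*((-4 + 6) + 2) = 3*(2 + 2) = 3*4 = 12)
q(s, z) = 2*z
M(q(-5, j), 15)**2 = 15**2 = 225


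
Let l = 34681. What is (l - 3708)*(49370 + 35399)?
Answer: 2625550237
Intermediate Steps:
(l - 3708)*(49370 + 35399) = (34681 - 3708)*(49370 + 35399) = 30973*84769 = 2625550237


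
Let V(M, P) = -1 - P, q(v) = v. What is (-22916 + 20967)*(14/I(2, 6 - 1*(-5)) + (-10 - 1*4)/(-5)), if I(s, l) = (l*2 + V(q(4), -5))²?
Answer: -9290883/1690 ≈ -5497.6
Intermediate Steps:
I(s, l) = (4 + 2*l)² (I(s, l) = (l*2 + (-1 - 1*(-5)))² = (2*l + (-1 + 5))² = (2*l + 4)² = (4 + 2*l)²)
(-22916 + 20967)*(14/I(2, 6 - 1*(-5)) + (-10 - 1*4)/(-5)) = (-22916 + 20967)*(14/((4*(2 + (6 - 1*(-5)))²)) + (-10 - 1*4)/(-5)) = -1949*(14/((4*(2 + (6 + 5))²)) + (-10 - 4)*(-⅕)) = -1949*(14/((4*(2 + 11)²)) - 14*(-⅕)) = -1949*(14/((4*13²)) + 14/5) = -1949*(14/((4*169)) + 14/5) = -1949*(14/676 + 14/5) = -1949*(14*(1/676) + 14/5) = -1949*(7/338 + 14/5) = -1949*4767/1690 = -9290883/1690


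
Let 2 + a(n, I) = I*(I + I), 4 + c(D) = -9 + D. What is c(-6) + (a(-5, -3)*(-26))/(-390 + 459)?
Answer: -1727/69 ≈ -25.029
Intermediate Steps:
c(D) = -13 + D (c(D) = -4 + (-9 + D) = -13 + D)
a(n, I) = -2 + 2*I**2 (a(n, I) = -2 + I*(I + I) = -2 + I*(2*I) = -2 + 2*I**2)
c(-6) + (a(-5, -3)*(-26))/(-390 + 459) = (-13 - 6) + ((-2 + 2*(-3)**2)*(-26))/(-390 + 459) = -19 + ((-2 + 2*9)*(-26))/69 = -19 + ((-2 + 18)*(-26))*(1/69) = -19 + (16*(-26))*(1/69) = -19 - 416*1/69 = -19 - 416/69 = -1727/69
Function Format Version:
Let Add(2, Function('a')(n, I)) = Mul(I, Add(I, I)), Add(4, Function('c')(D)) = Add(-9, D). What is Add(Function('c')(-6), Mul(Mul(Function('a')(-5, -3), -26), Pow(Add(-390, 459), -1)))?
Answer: Rational(-1727, 69) ≈ -25.029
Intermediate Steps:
Function('c')(D) = Add(-13, D) (Function('c')(D) = Add(-4, Add(-9, D)) = Add(-13, D))
Function('a')(n, I) = Add(-2, Mul(2, Pow(I, 2))) (Function('a')(n, I) = Add(-2, Mul(I, Add(I, I))) = Add(-2, Mul(I, Mul(2, I))) = Add(-2, Mul(2, Pow(I, 2))))
Add(Function('c')(-6), Mul(Mul(Function('a')(-5, -3), -26), Pow(Add(-390, 459), -1))) = Add(Add(-13, -6), Mul(Mul(Add(-2, Mul(2, Pow(-3, 2))), -26), Pow(Add(-390, 459), -1))) = Add(-19, Mul(Mul(Add(-2, Mul(2, 9)), -26), Pow(69, -1))) = Add(-19, Mul(Mul(Add(-2, 18), -26), Rational(1, 69))) = Add(-19, Mul(Mul(16, -26), Rational(1, 69))) = Add(-19, Mul(-416, Rational(1, 69))) = Add(-19, Rational(-416, 69)) = Rational(-1727, 69)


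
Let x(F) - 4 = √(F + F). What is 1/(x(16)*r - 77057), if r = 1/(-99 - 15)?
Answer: -250358307/19291868846993 + 114*√2/19291868846993 ≈ -1.2977e-5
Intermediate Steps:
x(F) = 4 + √2*√F (x(F) = 4 + √(F + F) = 4 + √(2*F) = 4 + √2*√F)
r = -1/114 (r = 1/(-114) = -1/114 ≈ -0.0087719)
1/(x(16)*r - 77057) = 1/((4 + √2*√16)*(-1/114) - 77057) = 1/((4 + √2*4)*(-1/114) - 77057) = 1/((4 + 4*√2)*(-1/114) - 77057) = 1/((-2/57 - 2*√2/57) - 77057) = 1/(-4392251/57 - 2*√2/57)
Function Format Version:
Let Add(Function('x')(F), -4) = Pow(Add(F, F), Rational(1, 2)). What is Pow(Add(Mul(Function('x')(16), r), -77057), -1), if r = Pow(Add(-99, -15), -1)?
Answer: Add(Rational(-250358307, 19291868846993), Mul(Rational(114, 19291868846993), Pow(2, Rational(1, 2)))) ≈ -1.2977e-5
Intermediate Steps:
Function('x')(F) = Add(4, Mul(Pow(2, Rational(1, 2)), Pow(F, Rational(1, 2)))) (Function('x')(F) = Add(4, Pow(Add(F, F), Rational(1, 2))) = Add(4, Pow(Mul(2, F), Rational(1, 2))) = Add(4, Mul(Pow(2, Rational(1, 2)), Pow(F, Rational(1, 2)))))
r = Rational(-1, 114) (r = Pow(-114, -1) = Rational(-1, 114) ≈ -0.0087719)
Pow(Add(Mul(Function('x')(16), r), -77057), -1) = Pow(Add(Mul(Add(4, Mul(Pow(2, Rational(1, 2)), Pow(16, Rational(1, 2)))), Rational(-1, 114)), -77057), -1) = Pow(Add(Mul(Add(4, Mul(Pow(2, Rational(1, 2)), 4)), Rational(-1, 114)), -77057), -1) = Pow(Add(Mul(Add(4, Mul(4, Pow(2, Rational(1, 2)))), Rational(-1, 114)), -77057), -1) = Pow(Add(Add(Rational(-2, 57), Mul(Rational(-2, 57), Pow(2, Rational(1, 2)))), -77057), -1) = Pow(Add(Rational(-4392251, 57), Mul(Rational(-2, 57), Pow(2, Rational(1, 2)))), -1)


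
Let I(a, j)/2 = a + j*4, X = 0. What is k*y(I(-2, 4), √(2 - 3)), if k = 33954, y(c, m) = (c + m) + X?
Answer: 950712 + 33954*I ≈ 9.5071e+5 + 33954.0*I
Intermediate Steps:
I(a, j) = 2*a + 8*j (I(a, j) = 2*(a + j*4) = 2*(a + 4*j) = 2*a + 8*j)
y(c, m) = c + m (y(c, m) = (c + m) + 0 = c + m)
k*y(I(-2, 4), √(2 - 3)) = 33954*((2*(-2) + 8*4) + √(2 - 3)) = 33954*((-4 + 32) + √(-1)) = 33954*(28 + I) = 950712 + 33954*I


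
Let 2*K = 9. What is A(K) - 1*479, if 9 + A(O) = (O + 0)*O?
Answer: -1871/4 ≈ -467.75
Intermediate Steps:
K = 9/2 (K = (½)*9 = 9/2 ≈ 4.5000)
A(O) = -9 + O² (A(O) = -9 + (O + 0)*O = -9 + O*O = -9 + O²)
A(K) - 1*479 = (-9 + (9/2)²) - 1*479 = (-9 + 81/4) - 479 = 45/4 - 479 = -1871/4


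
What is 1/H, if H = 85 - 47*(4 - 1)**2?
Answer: -1/338 ≈ -0.0029586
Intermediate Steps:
H = -338 (H = 85 - 47*3**2 = 85 - 47*9 = 85 - 423 = -338)
1/H = 1/(-338) = -1/338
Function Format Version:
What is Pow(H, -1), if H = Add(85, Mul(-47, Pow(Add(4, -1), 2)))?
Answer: Rational(-1, 338) ≈ -0.0029586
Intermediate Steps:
H = -338 (H = Add(85, Mul(-47, Pow(3, 2))) = Add(85, Mul(-47, 9)) = Add(85, -423) = -338)
Pow(H, -1) = Pow(-338, -1) = Rational(-1, 338)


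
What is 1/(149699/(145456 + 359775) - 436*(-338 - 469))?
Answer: 505231/177766687511 ≈ 2.8421e-6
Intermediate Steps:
1/(149699/(145456 + 359775) - 436*(-338 - 469)) = 1/(149699/505231 - 436*(-807)) = 1/(149699*(1/505231) + 351852) = 1/(149699/505231 + 351852) = 1/(177766687511/505231) = 505231/177766687511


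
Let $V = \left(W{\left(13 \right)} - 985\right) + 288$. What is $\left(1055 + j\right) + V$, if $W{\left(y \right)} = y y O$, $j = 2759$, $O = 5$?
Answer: $3962$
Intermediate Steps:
$W{\left(y \right)} = 5 y^{2}$ ($W{\left(y \right)} = y y 5 = y^{2} \cdot 5 = 5 y^{2}$)
$V = 148$ ($V = \left(5 \cdot 13^{2} - 985\right) + 288 = \left(5 \cdot 169 - 985\right) + 288 = \left(845 - 985\right) + 288 = -140 + 288 = 148$)
$\left(1055 + j\right) + V = \left(1055 + 2759\right) + 148 = 3814 + 148 = 3962$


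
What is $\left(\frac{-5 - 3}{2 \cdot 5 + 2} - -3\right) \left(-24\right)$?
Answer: $-56$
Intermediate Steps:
$\left(\frac{-5 - 3}{2 \cdot 5 + 2} - -3\right) \left(-24\right) = \left(- \frac{8}{10 + 2} + 3\right) \left(-24\right) = \left(- \frac{8}{12} + 3\right) \left(-24\right) = \left(\left(-8\right) \frac{1}{12} + 3\right) \left(-24\right) = \left(- \frac{2}{3} + 3\right) \left(-24\right) = \frac{7}{3} \left(-24\right) = -56$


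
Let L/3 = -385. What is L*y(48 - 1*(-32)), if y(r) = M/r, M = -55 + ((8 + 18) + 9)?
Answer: 1155/4 ≈ 288.75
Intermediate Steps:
L = -1155 (L = 3*(-385) = -1155)
M = -20 (M = -55 + (26 + 9) = -55 + 35 = -20)
y(r) = -20/r
L*y(48 - 1*(-32)) = -(-23100)/(48 - 1*(-32)) = -(-23100)/(48 + 32) = -(-23100)/80 = -1155*(-¼) = 1155/4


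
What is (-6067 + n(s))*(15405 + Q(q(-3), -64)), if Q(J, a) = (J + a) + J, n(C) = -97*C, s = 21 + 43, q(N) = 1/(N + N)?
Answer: -564920050/3 ≈ -1.8831e+8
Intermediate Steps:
q(N) = 1/(2*N)
s = 64
Q(J, a) = a + 2*J
(-6067 + n(s))*(15405 + Q(q(-3), -64)) = (-6067 - 97*64)*(15405 + (-64 + 2*((½)/(-3)))) = (-6067 - 6208)*(15405 + (-64 + 2*((½)*(-⅓)))) = -12275*(15405 + (-64 + 2*(-⅙))) = -12275*(15405 + (-64 - ⅓)) = -12275*(15405 - 193/3) = -12275*46022/3 = -564920050/3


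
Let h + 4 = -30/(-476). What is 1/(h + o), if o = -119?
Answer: -238/29259 ≈ -0.0081342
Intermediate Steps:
h = -937/238 (h = -4 - 30/(-476) = -4 - 30*(-1/476) = -4 + 15/238 = -937/238 ≈ -3.9370)
1/(h + o) = 1/(-937/238 - 119) = 1/(-29259/238) = -238/29259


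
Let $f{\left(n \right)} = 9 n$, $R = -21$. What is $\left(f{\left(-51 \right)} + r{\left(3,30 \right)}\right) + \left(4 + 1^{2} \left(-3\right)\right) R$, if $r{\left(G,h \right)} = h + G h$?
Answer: $-360$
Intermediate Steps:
$\left(f{\left(-51 \right)} + r{\left(3,30 \right)}\right) + \left(4 + 1^{2} \left(-3\right)\right) R = \left(9 \left(-51\right) + 30 \left(1 + 3\right)\right) + \left(4 + 1^{2} \left(-3\right)\right) \left(-21\right) = \left(-459 + 30 \cdot 4\right) + \left(4 + 1 \left(-3\right)\right) \left(-21\right) = \left(-459 + 120\right) + \left(4 - 3\right) \left(-21\right) = -339 + 1 \left(-21\right) = -339 - 21 = -360$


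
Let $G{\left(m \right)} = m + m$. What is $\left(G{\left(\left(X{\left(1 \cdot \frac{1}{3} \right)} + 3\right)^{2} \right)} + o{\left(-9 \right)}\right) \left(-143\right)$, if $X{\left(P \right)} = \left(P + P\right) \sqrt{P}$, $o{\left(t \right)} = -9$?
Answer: $- \frac{35893}{27} - \frac{1144 \sqrt{3}}{3} \approx -1989.9$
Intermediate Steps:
$X{\left(P \right)} = 2 P^{\frac{3}{2}}$ ($X{\left(P \right)} = 2 P \sqrt{P} = 2 P^{\frac{3}{2}}$)
$G{\left(m \right)} = 2 m$
$\left(G{\left(\left(X{\left(1 \cdot \frac{1}{3} \right)} + 3\right)^{2} \right)} + o{\left(-9 \right)}\right) \left(-143\right) = \left(2 \left(2 \left(1 \cdot \frac{1}{3}\right)^{\frac{3}{2}} + 3\right)^{2} - 9\right) \left(-143\right) = \left(2 \left(\frac{2}{3 \sqrt{3}} + 3\right)^{2} - 9\right) \left(-143\right) = \left(2 \left(2 \frac{\sqrt{3}}{9} + 3\right)^{2} - 9\right) \left(-143\right) = \left(2 \left(\frac{2 \sqrt{3}}{9} + 3\right)^{2} - 9\right) \left(-143\right) = \left(2 \left(3 + \frac{2 \sqrt{3}}{9}\right)^{2} - 9\right) \left(-143\right) = \left(-9 + 2 \left(3 + \frac{2 \sqrt{3}}{9}\right)^{2}\right) \left(-143\right) = 1287 - 286 \left(3 + \frac{2 \sqrt{3}}{9}\right)^{2}$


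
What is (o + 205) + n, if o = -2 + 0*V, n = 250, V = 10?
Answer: 453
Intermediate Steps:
o = -2 (o = -2 + 0*10 = -2 + 0 = -2)
(o + 205) + n = (-2 + 205) + 250 = 203 + 250 = 453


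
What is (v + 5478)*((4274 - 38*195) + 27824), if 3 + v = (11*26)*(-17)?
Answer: 15133744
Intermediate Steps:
v = -4865 (v = -3 + (11*26)*(-17) = -3 + 286*(-17) = -3 - 4862 = -4865)
(v + 5478)*((4274 - 38*195) + 27824) = (-4865 + 5478)*((4274 - 38*195) + 27824) = 613*((4274 - 7410) + 27824) = 613*(-3136 + 27824) = 613*24688 = 15133744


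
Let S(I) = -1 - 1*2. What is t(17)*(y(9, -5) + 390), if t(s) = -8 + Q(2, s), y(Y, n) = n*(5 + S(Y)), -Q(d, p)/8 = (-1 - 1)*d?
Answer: 9120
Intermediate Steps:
S(I) = -3 (S(I) = -1 - 2 = -3)
Q(d, p) = 16*d (Q(d, p) = -8*(-1 - 1)*d = -(-16)*d = 16*d)
y(Y, n) = 2*n (y(Y, n) = n*(5 - 3) = n*2 = 2*n)
t(s) = 24 (t(s) = -8 + 16*2 = -8 + 32 = 24)
t(17)*(y(9, -5) + 390) = 24*(2*(-5) + 390) = 24*(-10 + 390) = 24*380 = 9120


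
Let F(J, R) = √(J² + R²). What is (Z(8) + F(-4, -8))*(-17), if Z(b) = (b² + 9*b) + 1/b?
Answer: -18513/8 - 68*√5 ≈ -2466.2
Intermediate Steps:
Z(b) = 1/b + b² + 9*b (Z(b) = (b² + 9*b) + 1/b = 1/b + b² + 9*b)
(Z(8) + F(-4, -8))*(-17) = ((1 + 8²*(9 + 8))/8 + √((-4)² + (-8)²))*(-17) = ((1 + 64*17)/8 + √(16 + 64))*(-17) = ((1 + 1088)/8 + √80)*(-17) = ((⅛)*1089 + 4*√5)*(-17) = (1089/8 + 4*√5)*(-17) = -18513/8 - 68*√5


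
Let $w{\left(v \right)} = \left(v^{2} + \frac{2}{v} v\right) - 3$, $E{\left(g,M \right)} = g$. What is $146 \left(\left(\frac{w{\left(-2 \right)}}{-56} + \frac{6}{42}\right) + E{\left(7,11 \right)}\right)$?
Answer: $\frac{28981}{28} \approx 1035.0$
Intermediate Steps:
$w{\left(v \right)} = -1 + v^{2}$ ($w{\left(v \right)} = \left(v^{2} + 2\right) - 3 = \left(2 + v^{2}\right) - 3 = -1 + v^{2}$)
$146 \left(\left(\frac{w{\left(-2 \right)}}{-56} + \frac{6}{42}\right) + E{\left(7,11 \right)}\right) = 146 \left(\left(\frac{-1 + \left(-2\right)^{2}}{-56} + \frac{6}{42}\right) + 7\right) = 146 \left(\left(\left(-1 + 4\right) \left(- \frac{1}{56}\right) + 6 \cdot \frac{1}{42}\right) + 7\right) = 146 \left(\left(3 \left(- \frac{1}{56}\right) + \frac{1}{7}\right) + 7\right) = 146 \left(\left(- \frac{3}{56} + \frac{1}{7}\right) + 7\right) = 146 \left(\frac{5}{56} + 7\right) = 146 \cdot \frac{397}{56} = \frac{28981}{28}$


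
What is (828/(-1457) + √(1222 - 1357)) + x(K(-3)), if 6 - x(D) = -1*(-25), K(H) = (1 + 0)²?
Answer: -28511/1457 + 3*I*√15 ≈ -19.568 + 11.619*I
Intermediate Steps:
K(H) = 1 (K(H) = 1² = 1)
x(D) = -19 (x(D) = 6 - (-1)*(-25) = 6 - 1*25 = 6 - 25 = -19)
(828/(-1457) + √(1222 - 1357)) + x(K(-3)) = (828/(-1457) + √(1222 - 1357)) - 19 = (828*(-1/1457) + √(-135)) - 19 = (-828/1457 + 3*I*√15) - 19 = -28511/1457 + 3*I*√15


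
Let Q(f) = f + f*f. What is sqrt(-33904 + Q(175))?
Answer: 4*I*sqrt(194) ≈ 55.714*I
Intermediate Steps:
Q(f) = f + f**2
sqrt(-33904 + Q(175)) = sqrt(-33904 + 175*(1 + 175)) = sqrt(-33904 + 175*176) = sqrt(-33904 + 30800) = sqrt(-3104) = 4*I*sqrt(194)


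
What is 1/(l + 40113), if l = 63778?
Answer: 1/103891 ≈ 9.6255e-6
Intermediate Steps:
1/(l + 40113) = 1/(63778 + 40113) = 1/103891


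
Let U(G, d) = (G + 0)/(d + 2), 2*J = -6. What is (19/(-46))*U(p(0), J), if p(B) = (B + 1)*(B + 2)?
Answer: 19/23 ≈ 0.82609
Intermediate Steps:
p(B) = (1 + B)*(2 + B)
J = -3 (J = (½)*(-6) = -3)
U(G, d) = G/(2 + d)
(19/(-46))*U(p(0), J) = (19/(-46))*((2 + 0² + 3*0)/(2 - 3)) = (19*(-1/46))*((2 + 0 + 0)/(-1)) = -19*(-1)/23 = -19/46*(-2) = 19/23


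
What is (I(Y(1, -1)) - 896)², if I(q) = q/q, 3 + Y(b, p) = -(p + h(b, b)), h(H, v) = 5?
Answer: 801025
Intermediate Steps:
Y(b, p) = -8 - p (Y(b, p) = -3 - (p + 5) = -3 - (5 + p) = -3 + (-5 - p) = -8 - p)
I(q) = 1
(I(Y(1, -1)) - 896)² = (1 - 896)² = (-895)² = 801025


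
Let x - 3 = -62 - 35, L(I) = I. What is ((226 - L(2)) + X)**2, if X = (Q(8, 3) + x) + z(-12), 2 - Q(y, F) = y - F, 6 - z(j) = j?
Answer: 21025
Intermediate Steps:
z(j) = 6 - j
Q(y, F) = 2 + F - y (Q(y, F) = 2 - (y - F) = 2 + (F - y) = 2 + F - y)
x = -94 (x = 3 + (-62 - 35) = 3 - 97 = -94)
X = -79 (X = ((2 + 3 - 1*8) - 94) + (6 - 1*(-12)) = ((2 + 3 - 8) - 94) + (6 + 12) = (-3 - 94) + 18 = -97 + 18 = -79)
((226 - L(2)) + X)**2 = ((226 - 1*2) - 79)**2 = ((226 - 2) - 79)**2 = (224 - 79)**2 = 145**2 = 21025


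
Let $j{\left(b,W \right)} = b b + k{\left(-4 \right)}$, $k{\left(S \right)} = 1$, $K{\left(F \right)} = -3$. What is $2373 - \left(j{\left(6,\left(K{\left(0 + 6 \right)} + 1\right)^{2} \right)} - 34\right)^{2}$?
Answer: $2364$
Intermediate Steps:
$j{\left(b,W \right)} = 1 + b^{2}$ ($j{\left(b,W \right)} = b b + 1 = b^{2} + 1 = 1 + b^{2}$)
$2373 - \left(j{\left(6,\left(K{\left(0 + 6 \right)} + 1\right)^{2} \right)} - 34\right)^{2} = 2373 - \left(\left(1 + 6^{2}\right) - 34\right)^{2} = 2373 - \left(\left(1 + 36\right) - 34\right)^{2} = 2373 - \left(37 - 34\right)^{2} = 2373 - 3^{2} = 2373 - 9 = 2364$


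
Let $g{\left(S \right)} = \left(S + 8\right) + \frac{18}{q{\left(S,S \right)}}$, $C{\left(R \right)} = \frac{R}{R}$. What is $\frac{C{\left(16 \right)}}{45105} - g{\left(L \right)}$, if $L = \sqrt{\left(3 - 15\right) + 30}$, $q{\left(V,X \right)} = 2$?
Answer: $- \frac{766784}{45105} - 3 \sqrt{2} \approx -21.243$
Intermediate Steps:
$C{\left(R \right)} = 1$
$L = 3 \sqrt{2}$ ($L = \sqrt{\left(3 - 15\right) + 30} = \sqrt{-12 + 30} = \sqrt{18} = 3 \sqrt{2} \approx 4.2426$)
$g{\left(S \right)} = 17 + S$ ($g{\left(S \right)} = \left(S + 8\right) + \frac{18}{2} = \left(8 + S\right) + 18 \cdot \frac{1}{2} = \left(8 + S\right) + 9 = 17 + S$)
$\frac{C{\left(16 \right)}}{45105} - g{\left(L \right)} = 1 \cdot \frac{1}{45105} - \left(17 + 3 \sqrt{2}\right) = \frac{1}{45105} - \left(17 + 3 \sqrt{2}\right) = - \frac{766784}{45105} - 3 \sqrt{2}$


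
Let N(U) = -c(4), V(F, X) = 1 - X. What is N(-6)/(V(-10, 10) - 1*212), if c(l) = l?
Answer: 4/221 ≈ 0.018100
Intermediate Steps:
N(U) = -4 (N(U) = -1*4 = -4)
N(-6)/(V(-10, 10) - 1*212) = -4/((1 - 1*10) - 1*212) = -4/((1 - 10) - 212) = -4/(-9 - 212) = -4/(-221) = -4*(-1/221) = 4/221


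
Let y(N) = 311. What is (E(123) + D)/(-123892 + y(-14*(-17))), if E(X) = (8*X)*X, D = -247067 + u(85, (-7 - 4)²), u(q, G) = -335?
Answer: 126370/123581 ≈ 1.0226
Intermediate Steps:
D = -247402 (D = -247067 - 335 = -247402)
E(X) = 8*X²
(E(123) + D)/(-123892 + y(-14*(-17))) = (8*123² - 247402)/(-123892 + 311) = (8*15129 - 247402)/(-123581) = (121032 - 247402)*(-1/123581) = -126370*(-1/123581) = 126370/123581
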